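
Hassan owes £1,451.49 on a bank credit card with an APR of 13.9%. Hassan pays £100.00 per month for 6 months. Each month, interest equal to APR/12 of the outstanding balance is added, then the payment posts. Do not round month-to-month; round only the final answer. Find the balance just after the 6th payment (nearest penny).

£937.69

Monthly rate r = 13.9%/12 = 1.15833% = 0.0115833.
Each month: B ← B·(1+r) − £100.00.
Month 1: interest £16.81; balance after payment £1,368.30.
Month 2: interest £15.85; balance after payment £1,284.15.
Month 3: interest £14.87; balance after payment £1,199.03.
Month 4: interest £13.89; balance after payment £1,112.92.
Month 5: interest £12.89; balance after payment £1,025.81.
Month 6: interest £11.88; balance after payment £937.69.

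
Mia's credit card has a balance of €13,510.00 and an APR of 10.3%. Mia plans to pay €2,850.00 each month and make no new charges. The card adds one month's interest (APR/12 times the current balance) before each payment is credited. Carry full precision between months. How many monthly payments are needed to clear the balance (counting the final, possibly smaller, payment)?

5 payments

Monthly rate r = 10.3%/12 = 0.858333% = 0.00858333.
Recurrence: B ← B·(1+r) − €2,850.00.
Month 1: interest €115.96; balance after payment €10,775.96.
Month 2: interest €92.49; balance after payment €8,018.45.
Month 3: interest €68.83; balance after payment €5,237.28.
Month 4: interest €44.95; balance after payment €2,432.23.
Month 5: interest €20.88; balance after payment €0.00.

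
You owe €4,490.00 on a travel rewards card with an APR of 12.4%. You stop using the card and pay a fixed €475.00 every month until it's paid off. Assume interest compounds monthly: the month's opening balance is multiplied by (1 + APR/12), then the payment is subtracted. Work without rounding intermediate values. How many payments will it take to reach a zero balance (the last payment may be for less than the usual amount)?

10 payments

Monthly rate r = 12.4%/12 = 1.03333% = 0.0103333.
Recurrence: B ← B·(1+r) − €475.00.
Month 1: interest €46.40; balance after payment €4,061.40.
Month 2: interest €41.97; balance after payment €3,628.36.
Closed form: n = −ln(1 − rB₀/P)/ln(1+r) = −ln(0.90232)/ln(1.01033) ≈ 9.998, so the balance reaches zero during payment 10.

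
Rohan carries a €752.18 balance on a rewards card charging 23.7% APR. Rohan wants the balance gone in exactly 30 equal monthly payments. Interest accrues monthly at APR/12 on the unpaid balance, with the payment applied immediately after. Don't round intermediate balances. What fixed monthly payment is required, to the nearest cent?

Monthly rate r = 23.7%/12 = 1.975% = 0.01975.
Level-payment amortization: P = B₀·r / (1 − (1+r)^(−n)) = 752.18·0.01975 / (1 − 1.01975^(−30)).
Denominator 1 − (1+r)^(−30) = 0.443854304.
P = 14.8556 / 0.443854304 ≈ 33.47.

€33.47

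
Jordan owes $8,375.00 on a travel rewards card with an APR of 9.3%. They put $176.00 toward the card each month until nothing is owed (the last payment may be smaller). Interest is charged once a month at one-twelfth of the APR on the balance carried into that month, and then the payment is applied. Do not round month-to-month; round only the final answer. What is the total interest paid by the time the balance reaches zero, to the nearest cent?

Monthly rate r = 9.3%/12 = 0.775% = 0.00775.
Payoff takes n = ⌈−ln(1 − rB₀/P)/ln(1+r)⌉ = ⌈59.599⌉ = 60 payments; the last is $105.54.
Total paid = 59·$176.00 + $105.54 = $10,489.54.
Total interest = total paid − principal = $10,489.54 − $8,375.00 = $2,114.54.

$2,114.54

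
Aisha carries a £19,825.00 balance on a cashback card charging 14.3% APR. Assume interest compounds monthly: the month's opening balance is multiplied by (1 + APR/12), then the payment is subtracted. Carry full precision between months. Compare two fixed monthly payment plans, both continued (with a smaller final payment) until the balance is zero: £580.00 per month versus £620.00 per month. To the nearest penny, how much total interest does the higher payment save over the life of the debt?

£503.85

Monthly rate r = 14.3%/12 = 1.19167% = 0.0119167.
At £580.00/mo: n = ⌈−ln(1 − rB₀/P)/ln(1+r)⌉ = 45 payments (last £92.19); total interest = total paid − £19,825.00 = £5,787.19.
At £620.00/mo: 41 payments (last £308.34); total interest £5,283.34.
Interest saved = £5,787.19 − £5,283.34 = £503.85.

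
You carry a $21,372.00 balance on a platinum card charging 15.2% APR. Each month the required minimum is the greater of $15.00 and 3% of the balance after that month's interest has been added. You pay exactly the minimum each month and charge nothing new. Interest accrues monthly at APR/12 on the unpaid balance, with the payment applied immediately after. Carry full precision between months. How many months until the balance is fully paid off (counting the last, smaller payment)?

254 months

Monthly rate r = 15.2%/12 = 1.26667% = 0.0126667.
While 3% of the post-interest balance exceeds $15.00, each month B ← (B·(1+r))·(1 − 0.03), i.e. B shrinks by the factor (1+r)·0.97 = 0.98229.
This holds for months 1–211. Entering month 212 the balance is $492.17; 3% of the post-interest balance is now below $15.00, so the flat $15.00 minimum applies from here.
From month 212 a fixed $15.00 at rate r clears $492.17 in 43 more payments. Total: 211 + 43 = 254 months.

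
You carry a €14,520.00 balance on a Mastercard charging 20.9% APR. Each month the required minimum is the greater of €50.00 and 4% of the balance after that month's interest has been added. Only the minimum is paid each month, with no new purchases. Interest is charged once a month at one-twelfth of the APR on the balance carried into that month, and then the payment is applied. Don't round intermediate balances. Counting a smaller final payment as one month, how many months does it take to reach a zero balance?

138 months

Monthly rate r = 20.9%/12 = 1.74167% = 0.0174167.
While 4% of the post-interest balance exceeds €50.00, each month B ← (B·(1+r))·(1 − 0.04), i.e. B shrinks by the factor (1+r)·0.96 = 0.97672.
This holds for months 1–105. Entering month 106 the balance is €1,224.12; 4% of the post-interest balance is now below €50.00, so the flat €50.00 minimum applies from here.
From month 106 a fixed €50.00 at rate r clears €1,224.12 in 33 more payments. Total: 105 + 33 = 138 months.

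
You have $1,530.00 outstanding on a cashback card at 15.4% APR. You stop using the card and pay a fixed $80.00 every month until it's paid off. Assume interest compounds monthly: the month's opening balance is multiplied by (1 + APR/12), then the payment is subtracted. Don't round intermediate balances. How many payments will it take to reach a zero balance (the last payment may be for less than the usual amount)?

23 months

Monthly rate r = 15.4%/12 = 1.28333% = 0.0128333.
Recurrence: B ← B·(1+r) − $80.00.
Month 1: interest $19.64; balance after payment $1,469.63.
Month 2: interest $18.86; balance after payment $1,408.50.
Closed form: n = −ln(1 − rB₀/P)/ln(1+r) = −ln(0.75456)/ln(1.01283) ≈ 22.085, so the balance reaches zero during payment 23.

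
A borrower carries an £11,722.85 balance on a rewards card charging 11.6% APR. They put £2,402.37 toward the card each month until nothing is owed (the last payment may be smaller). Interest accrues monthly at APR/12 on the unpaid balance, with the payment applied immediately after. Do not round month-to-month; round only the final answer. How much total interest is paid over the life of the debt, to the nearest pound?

Monthly rate r = 11.6%/12 = 0.966667% = 0.00966667.
Payoff takes n = ⌈−ln(1 − rB₀/P)/ln(1+r)⌉ = ⌈5.023⌉ = 6 payments; the last is £54.70.
Total paid = 5·£2,402.37 + £54.70 = £12,066.55.
Total interest = total paid − principal = £12,066.55 − £11,722.85 = £343.70.

£344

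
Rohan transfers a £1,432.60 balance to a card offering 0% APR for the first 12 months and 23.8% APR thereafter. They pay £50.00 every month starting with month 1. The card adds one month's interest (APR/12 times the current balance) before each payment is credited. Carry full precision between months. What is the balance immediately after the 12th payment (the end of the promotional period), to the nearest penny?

Promo months 1–12 at r₀ = 0%/12 = 0; months 13+ at r₁ = 23.8%/12 = 0.0198333.
After month 12 (no interest yet): B = £1,432.60 − 12·£50.00 = £832.60.

£832.60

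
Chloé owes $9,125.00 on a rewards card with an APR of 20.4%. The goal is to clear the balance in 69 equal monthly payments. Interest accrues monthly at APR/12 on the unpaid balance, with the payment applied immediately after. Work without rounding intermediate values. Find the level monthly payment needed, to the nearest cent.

Monthly rate r = 20.4%/12 = 1.7% = 0.017.
Level-payment amortization: P = B₀·r / (1 − (1+r)^(−n)) = 9125.00·0.017 / (1 − 1.017^(−69)).
Denominator 1 − (1+r)^(−69) = 0.687496959.
P = 155.125 / 0.687496959 ≈ 225.64.

$225.64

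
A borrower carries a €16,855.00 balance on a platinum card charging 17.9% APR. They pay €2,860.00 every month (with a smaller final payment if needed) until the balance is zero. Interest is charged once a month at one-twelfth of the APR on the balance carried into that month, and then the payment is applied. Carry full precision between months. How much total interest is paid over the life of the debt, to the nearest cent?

Monthly rate r = 17.9%/12 = 1.49167% = 0.0149167.
Payoff takes n = ⌈−ln(1 − rB₀/P)/ln(1+r)⌉ = ⌈6.215⌉ = 7 payments; the last is €617.18.
Total paid = 6·€2,860.00 + €617.18 = €17,777.18.
Total interest = total paid − principal = €17,777.18 − €16,855.00 = €922.18.

€922.18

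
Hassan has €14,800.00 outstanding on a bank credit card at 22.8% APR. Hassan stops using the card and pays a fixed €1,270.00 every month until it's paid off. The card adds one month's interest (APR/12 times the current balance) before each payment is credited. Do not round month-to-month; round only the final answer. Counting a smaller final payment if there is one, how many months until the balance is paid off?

Monthly rate r = 22.8%/12 = 1.9% = 0.019.
Recurrence: B ← B·(1+r) − €1,270.00.
Month 1: interest €281.20; balance after payment €13,811.20.
Month 2: interest €262.41; balance after payment €12,803.61.
Closed form: n = −ln(1 − rB₀/P)/ln(1+r) = −ln(0.77858)/ln(1.019) ≈ 13.297, so the balance reaches zero during payment 14.

14 payments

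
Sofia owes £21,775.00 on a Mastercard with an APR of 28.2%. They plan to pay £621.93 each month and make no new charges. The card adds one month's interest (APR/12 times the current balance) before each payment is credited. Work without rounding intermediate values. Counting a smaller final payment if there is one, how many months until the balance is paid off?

75 payments

Monthly rate r = 28.2%/12 = 2.35% = 0.0235.
Recurrence: B ← B·(1+r) − £621.93.
Month 1: interest £511.71; balance after payment £21,664.78.
Month 2: interest £509.12; balance after payment £21,551.97.
Closed form: n = −ln(1 − rB₀/P)/ln(1+r) = −ln(0.17722)/ln(1.0235) ≈ 74.495, so the balance reaches zero during payment 75.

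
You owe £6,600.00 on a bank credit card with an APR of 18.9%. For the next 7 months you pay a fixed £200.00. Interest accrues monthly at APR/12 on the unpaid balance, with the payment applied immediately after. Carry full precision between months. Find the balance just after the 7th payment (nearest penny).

Monthly rate r = 18.9%/12 = 1.575% = 0.01575.
Each month: B ← B·(1+r) − £200.00.
Month 1: interest £103.95; balance after payment £6,503.95.
Month 2: interest £102.44; balance after payment £6,406.39.
Month 3: interest £100.90; balance after payment £6,307.29.
Month 4: interest £99.34; balance after payment £6,206.63.
Month 5: interest £97.75; balance after payment £6,104.38.
Month 6: interest £96.14; balance after payment £6,000.53.
Month 7: interest £94.51; balance after payment £5,895.03.

£5,895.03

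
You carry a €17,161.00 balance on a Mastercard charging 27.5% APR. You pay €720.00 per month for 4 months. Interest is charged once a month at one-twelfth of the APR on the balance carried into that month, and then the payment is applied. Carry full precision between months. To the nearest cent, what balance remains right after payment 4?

€15,808.48

Monthly rate r = 27.5%/12 = 2.29167% = 0.0229167.
Each month: B ← B·(1+r) − €720.00.
Month 1: interest €393.27; balance after payment €16,834.27.
Month 2: interest €385.79; balance after payment €16,500.06.
Month 3: interest €378.13; balance after payment €16,158.18.
Month 4: interest €370.29; balance after payment €15,808.48.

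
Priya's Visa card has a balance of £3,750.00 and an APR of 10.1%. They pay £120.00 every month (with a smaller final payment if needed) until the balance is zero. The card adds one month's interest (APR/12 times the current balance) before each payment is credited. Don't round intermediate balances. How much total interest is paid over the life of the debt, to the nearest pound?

Monthly rate r = 10.1%/12 = 0.841667% = 0.00841667.
Payoff takes n = ⌈−ln(1 − rB₀/P)/ln(1+r)⌉ = ⌈36.413⌉ = 37 payments; the last is £49.71.
Total paid = 36·£120.00 + £49.71 = £4,369.71.
Total interest = total paid − principal = £4,369.71 − £3,750.00 = £619.71.

£620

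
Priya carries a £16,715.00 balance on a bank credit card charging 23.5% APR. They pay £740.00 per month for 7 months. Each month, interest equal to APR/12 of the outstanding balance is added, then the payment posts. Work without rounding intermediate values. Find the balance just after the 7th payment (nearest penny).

Monthly rate r = 23.5%/12 = 1.95833% = 0.0195833.
Each month: B ← B·(1+r) − £740.00.
Month 1: interest £327.34; balance after payment £16,302.34.
Month 2: interest £319.25; balance after payment £15,881.59.
Month 3: interest £311.01; balance after payment £15,452.60.
Month 4: interest £302.61; balance after payment £15,015.22.
Month 5: interest £294.05; balance after payment £14,569.27.
Month 6: interest £285.31; balance after payment £14,114.58.
Month 7: interest £276.41; balance after payment £13,650.99.

£13,650.99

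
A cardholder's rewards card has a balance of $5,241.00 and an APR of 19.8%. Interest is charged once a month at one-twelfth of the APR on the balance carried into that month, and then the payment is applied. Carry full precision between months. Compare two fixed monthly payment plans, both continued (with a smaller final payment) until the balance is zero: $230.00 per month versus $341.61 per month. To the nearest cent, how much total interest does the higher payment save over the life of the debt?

$534.77

Monthly rate r = 19.8%/12 = 1.65% = 0.0165.
At $230.00/mo: n = ⌈−ln(1 − rB₀/P)/ln(1+r)⌉ = 29 payments (last $187.91); total interest = total paid − $5,241.00 = $1,386.91.
At $341.61/mo: 18 payments (last $285.77); total interest $852.14.
Interest saved = $1,386.91 − $852.14 = $534.77.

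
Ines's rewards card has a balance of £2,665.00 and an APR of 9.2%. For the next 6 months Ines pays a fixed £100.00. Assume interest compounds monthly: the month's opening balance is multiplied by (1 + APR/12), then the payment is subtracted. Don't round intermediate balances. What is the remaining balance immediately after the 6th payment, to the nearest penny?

Monthly rate r = 9.2%/12 = 0.766667% = 0.00766667.
Each month: B ← B·(1+r) − £100.00.
Month 1: interest £20.43; balance after payment £2,585.43.
Month 2: interest £19.82; balance after payment £2,505.25.
Month 3: interest £19.21; balance after payment £2,424.46.
Month 4: interest £18.59; balance after payment £2,343.05.
Month 5: interest £17.96; balance after payment £2,261.01.
Month 6: interest £17.33; balance after payment £2,178.35.

£2,178.35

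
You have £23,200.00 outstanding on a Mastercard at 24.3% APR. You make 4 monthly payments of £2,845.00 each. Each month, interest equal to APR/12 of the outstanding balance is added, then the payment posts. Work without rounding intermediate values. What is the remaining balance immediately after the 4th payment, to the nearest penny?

Monthly rate r = 24.3%/12 = 2.025% = 0.02025.
Each month: B ← B·(1+r) − £2,845.00.
Month 1: interest £469.80; balance after payment £20,824.80.
Month 2: interest £421.70; balance after payment £18,401.50.
Month 3: interest £372.63; balance after payment £15,929.13.
Month 4: interest £322.56; balance after payment £13,406.70.

£13,406.70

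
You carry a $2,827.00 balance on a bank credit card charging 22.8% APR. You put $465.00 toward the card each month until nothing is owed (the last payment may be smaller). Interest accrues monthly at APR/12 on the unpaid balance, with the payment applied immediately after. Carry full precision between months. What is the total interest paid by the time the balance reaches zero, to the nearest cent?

$206.59

Monthly rate r = 22.8%/12 = 1.9% = 0.019.
Payoff takes n = ⌈−ln(1 − rB₀/P)/ln(1+r)⌉ = ⌈6.522⌉ = 7 payments; the last is $243.59.
Total paid = 6·$465.00 + $243.59 = $3,033.59.
Total interest = total paid − principal = $3,033.59 − $2,827.00 = $206.59.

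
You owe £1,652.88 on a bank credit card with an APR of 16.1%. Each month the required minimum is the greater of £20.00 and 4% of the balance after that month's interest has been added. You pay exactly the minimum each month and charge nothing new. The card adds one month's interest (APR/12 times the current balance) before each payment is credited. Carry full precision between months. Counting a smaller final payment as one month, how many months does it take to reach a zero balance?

75 months

Monthly rate r = 16.1%/12 = 1.34167% = 0.0134167.
While 4% of the post-interest balance exceeds £20.00, each month B ← (B·(1+r))·(1 − 0.04), i.e. B shrinks by the factor (1+r)·0.96 = 0.97288.
This holds for months 1–44. Entering month 45 the balance is £493.00; 4% of the post-interest balance is now below £20.00, so the flat £20.00 minimum applies from here.
From month 45 a fixed £20.00 at rate r clears £493.00 in 31 more payments. Total: 44 + 31 = 75 months.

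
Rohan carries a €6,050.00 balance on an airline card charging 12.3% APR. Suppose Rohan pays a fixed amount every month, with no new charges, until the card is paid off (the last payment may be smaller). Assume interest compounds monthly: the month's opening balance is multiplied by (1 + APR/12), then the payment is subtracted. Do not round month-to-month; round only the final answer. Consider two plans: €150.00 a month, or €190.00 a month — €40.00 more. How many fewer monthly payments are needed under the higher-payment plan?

Monthly rate r = 12.3%/12 = 1.025% = 0.01025.
At €150.00/mo: n = ⌈−ln(1 − rB₀/P)/ln(1+r)⌉ = 53 payments (last €46.55); total interest = total paid − €6,050.00 = €1,796.55.
At €190.00/mo: 39 payments (last €141.30); total interest €1,311.30.
Payments saved = 53 − 39 = 14.

14 fewer payments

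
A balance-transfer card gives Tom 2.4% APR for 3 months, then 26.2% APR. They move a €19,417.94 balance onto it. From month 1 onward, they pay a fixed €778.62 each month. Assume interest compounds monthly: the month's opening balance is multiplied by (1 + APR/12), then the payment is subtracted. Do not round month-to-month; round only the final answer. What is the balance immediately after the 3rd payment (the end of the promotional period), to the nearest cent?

€17,194.15

Promo months 1–3 at r₀ = 2.4%/12 = 0.002; months 4+ at r₁ = 26.2%/12 = 0.0218333.
After month 3: iterate B ← B·(1+r₀) − €778.62 for 3 months → €17,194.15.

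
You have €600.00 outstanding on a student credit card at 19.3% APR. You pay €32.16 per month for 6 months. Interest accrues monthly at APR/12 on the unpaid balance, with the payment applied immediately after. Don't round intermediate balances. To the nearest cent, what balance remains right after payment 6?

€459.39

Monthly rate r = 19.3%/12 = 1.60833% = 0.0160833.
Each month: B ← B·(1+r) − €32.16.
Month 1: interest €9.65; balance after payment €577.49.
Month 2: interest €9.29; balance after payment €554.62.
Month 3: interest €8.92; balance after payment €531.38.
Month 4: interest €8.55; balance after payment €507.76.
Month 5: interest €8.17; balance after payment €483.77.
Month 6: interest €7.78; balance after payment €459.39.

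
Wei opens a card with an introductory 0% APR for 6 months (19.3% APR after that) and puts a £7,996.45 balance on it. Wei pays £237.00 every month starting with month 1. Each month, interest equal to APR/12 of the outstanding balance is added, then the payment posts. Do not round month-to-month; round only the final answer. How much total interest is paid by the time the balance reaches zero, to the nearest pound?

Promo months 1–6 at r₀ = 0%/12 = 0; months 7+ at r₁ = 19.3%/12 = 0.0160833.
After month 6 (no interest yet): B = £7,996.45 − 6·£237.00 = £6,574.45.
Then at r₁ with £237.00/mo: n₂ = −ln(1 − r₁·B/P)/ln(1+r₁) ≈ 37.03 → 38 more payments.
Total paid = 43·£237.00 + £7.85 = £10,198.85; interest = £10,198.85 − £7,996.45 = £2,202.40.

£2,202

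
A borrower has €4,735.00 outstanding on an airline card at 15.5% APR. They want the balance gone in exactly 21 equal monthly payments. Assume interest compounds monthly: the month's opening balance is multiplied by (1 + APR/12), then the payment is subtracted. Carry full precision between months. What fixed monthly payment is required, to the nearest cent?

Monthly rate r = 15.5%/12 = 1.29167% = 0.0129167.
Level-payment amortization: P = B₀·r / (1 − (1+r)^(−n)) = 4735.00·0.0129167 / (1 − 1.01292^(−21)).
Denominator 1 − (1+r)^(−21) = 0.236248739.
P = 61.1604 / 0.236248739 ≈ 258.88.

€258.88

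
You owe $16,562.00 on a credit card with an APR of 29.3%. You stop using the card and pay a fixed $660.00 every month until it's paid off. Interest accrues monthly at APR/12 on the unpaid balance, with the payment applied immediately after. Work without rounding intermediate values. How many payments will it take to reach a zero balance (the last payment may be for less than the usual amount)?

40 payments

Monthly rate r = 29.3%/12 = 2.44167% = 0.0244167.
Recurrence: B ← B·(1+r) − $660.00.
Month 1: interest $404.39; balance after payment $16,306.39.
Month 2: interest $398.15; balance after payment $16,044.54.
Closed form: n = −ln(1 − rB₀/P)/ln(1+r) = −ln(0.38729)/ln(1.02442) ≈ 39.322, so the balance reaches zero during payment 40.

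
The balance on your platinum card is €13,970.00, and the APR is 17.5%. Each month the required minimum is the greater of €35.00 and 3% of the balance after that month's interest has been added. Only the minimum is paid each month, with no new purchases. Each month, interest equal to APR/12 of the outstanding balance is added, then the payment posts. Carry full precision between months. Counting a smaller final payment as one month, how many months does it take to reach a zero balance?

Monthly rate r = 17.5%/12 = 1.45833% = 0.0145833.
While 3% of the post-interest balance exceeds €35.00, each month B ← (B·(1+r))·(1 − 0.03), i.e. B shrinks by the factor (1+r)·0.97 = 0.98415.
This holds for months 1–157. Entering month 158 the balance is €1,136.40; 3% of the post-interest balance is now below €35.00, so the flat €35.00 minimum applies from here.
From month 158 a fixed €35.00 at rate r clears €1,136.40 in 45 more payments. Total: 157 + 45 = 202 months.

202 months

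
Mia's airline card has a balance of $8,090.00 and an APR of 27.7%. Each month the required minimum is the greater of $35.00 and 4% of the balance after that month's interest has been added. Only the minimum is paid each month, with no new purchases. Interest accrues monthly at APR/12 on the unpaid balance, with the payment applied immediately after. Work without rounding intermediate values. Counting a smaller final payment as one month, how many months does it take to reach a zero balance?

Monthly rate r = 27.7%/12 = 2.30833% = 0.0230833.
While 4% of the post-interest balance exceeds $35.00, each month B ← (B·(1+r))·(1 − 0.04), i.e. B shrinks by the factor (1+r)·0.96 = 0.98216.
This holds for months 1–125. Entering month 126 the balance is $852.57; 4% of the post-interest balance is now below $35.00, so the flat $35.00 minimum applies from here.
From month 126 a fixed $35.00 at rate r clears $852.57 in 37 more payments. Total: 125 + 37 = 162 months.

162 months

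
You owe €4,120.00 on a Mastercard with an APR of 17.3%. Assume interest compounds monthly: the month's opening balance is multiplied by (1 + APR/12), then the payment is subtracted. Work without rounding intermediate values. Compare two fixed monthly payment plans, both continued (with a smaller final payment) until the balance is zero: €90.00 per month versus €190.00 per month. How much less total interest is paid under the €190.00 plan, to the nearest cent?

€1,806.58

Monthly rate r = 17.3%/12 = 1.44167% = 0.0144167.
At €90.00/mo: n = ⌈−ln(1 − rB₀/P)/ln(1+r)⌉ = 76 payments (last €32.66); total interest = total paid − €4,120.00 = €2,662.66.
At €190.00/mo: 27 payments (last €36.08); total interest €856.08.
Interest saved = €2,662.66 − €856.08 = €1,806.58.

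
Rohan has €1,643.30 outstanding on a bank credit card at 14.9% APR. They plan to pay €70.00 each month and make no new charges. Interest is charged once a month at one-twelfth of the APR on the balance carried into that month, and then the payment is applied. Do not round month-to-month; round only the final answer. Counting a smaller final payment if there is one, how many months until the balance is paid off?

Monthly rate r = 14.9%/12 = 1.24167% = 0.0124167.
Recurrence: B ← B·(1+r) − €70.00.
Month 1: interest €20.40; balance after payment €1,593.70.
Month 2: interest €19.79; balance after payment €1,543.49.
Closed form: n = −ln(1 − rB₀/P)/ln(1+r) = −ln(0.70851)/ln(1.01242) ≈ 27.924, so the balance reaches zero during payment 28.

28 payments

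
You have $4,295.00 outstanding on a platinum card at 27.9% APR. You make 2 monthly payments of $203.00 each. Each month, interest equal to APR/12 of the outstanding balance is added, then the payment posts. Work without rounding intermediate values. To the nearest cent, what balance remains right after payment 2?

Monthly rate r = 27.9%/12 = 2.325% = 0.02325.
Each month: B ← B·(1+r) − $203.00.
Month 1: interest $99.86; balance after payment $4,191.86.
Month 2: interest $97.46; balance after payment $4,086.32.

$4,086.32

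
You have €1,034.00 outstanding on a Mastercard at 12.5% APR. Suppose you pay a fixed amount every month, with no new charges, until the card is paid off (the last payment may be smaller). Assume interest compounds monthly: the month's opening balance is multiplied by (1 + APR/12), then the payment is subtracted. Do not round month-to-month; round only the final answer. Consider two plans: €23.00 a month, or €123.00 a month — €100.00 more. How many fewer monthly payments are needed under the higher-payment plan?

52 fewer payments

Monthly rate r = 12.5%/12 = 1.04167% = 0.0104167.
At €23.00/mo: n = ⌈−ln(1 − rB₀/P)/ln(1+r)⌉ = 61 payments (last €21.98); total interest = total paid − €1,034.00 = €367.98.
At €123.00/mo: 9 payments (last €103.81); total interest €53.81.
Payments saved = 61 − 9 = 52.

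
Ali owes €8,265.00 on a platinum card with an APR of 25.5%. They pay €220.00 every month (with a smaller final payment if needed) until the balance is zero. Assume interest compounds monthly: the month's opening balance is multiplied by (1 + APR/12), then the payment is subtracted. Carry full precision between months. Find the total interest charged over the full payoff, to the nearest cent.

€8,486.80

Monthly rate r = 25.5%/12 = 2.125% = 0.02125.
Payoff takes n = ⌈−ln(1 − rB₀/P)/ln(1+r)⌉ = ⌈76.143⌉ = 77 payments; the last is €31.80.
Total paid = 76·€220.00 + €31.80 = €16,751.80.
Total interest = total paid − principal = €16,751.80 − €8,265.00 = €8,486.80.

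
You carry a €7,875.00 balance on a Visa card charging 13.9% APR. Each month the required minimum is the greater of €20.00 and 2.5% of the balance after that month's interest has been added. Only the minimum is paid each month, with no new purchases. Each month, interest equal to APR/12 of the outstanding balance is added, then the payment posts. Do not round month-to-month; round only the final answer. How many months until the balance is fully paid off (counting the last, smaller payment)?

Monthly rate r = 13.9%/12 = 1.15833% = 0.0115833.
While 2.5% of the post-interest balance exceeds €20.00, each month B ← (B·(1+r))·(1 − 0.025), i.e. B shrinks by the factor (1+r)·0.975 = 0.98629.
This holds for months 1–167. Entering month 168 the balance is €785.78; 2.5% of the post-interest balance is now below €20.00, so the flat €20.00 minimum applies from here.
From month 168 a fixed €20.00 at rate r clears €785.78 in 53 more payments. Total: 167 + 53 = 220 months.

220 months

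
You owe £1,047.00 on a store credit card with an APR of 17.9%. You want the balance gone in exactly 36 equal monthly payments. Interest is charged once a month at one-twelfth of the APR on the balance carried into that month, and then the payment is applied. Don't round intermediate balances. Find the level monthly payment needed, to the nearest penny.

£37.80

Monthly rate r = 17.9%/12 = 1.49167% = 0.0149167.
Level-payment amortization: P = B₀·r / (1 − (1+r)^(−n)) = 1047.00·0.0149167 / (1 − 1.01492^(−36)).
Denominator 1 − (1+r)^(−36) = 0.413178306.
P = 15.6177 / 0.413178306 ≈ 37.80.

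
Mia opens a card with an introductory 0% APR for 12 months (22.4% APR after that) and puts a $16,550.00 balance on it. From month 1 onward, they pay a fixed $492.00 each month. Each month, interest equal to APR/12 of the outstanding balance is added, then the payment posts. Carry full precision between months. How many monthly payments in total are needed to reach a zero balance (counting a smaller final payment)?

Promo months 1–12 at r₀ = 0%/12 = 0; months 13+ at r₁ = 22.4%/12 = 0.0186667.
After month 12 (no interest yet): B = $16,550.00 − 12·$492.00 = $10,646.00.
Then at r₁ with $492.00/mo: n₂ = −ln(1 − r₁·B/P)/ln(1+r₁) ≈ 27.97 → 28 more payments.

40 payments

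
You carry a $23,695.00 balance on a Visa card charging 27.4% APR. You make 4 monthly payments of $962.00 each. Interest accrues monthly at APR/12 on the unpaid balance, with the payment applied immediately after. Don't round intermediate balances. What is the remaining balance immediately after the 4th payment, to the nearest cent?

Monthly rate r = 27.4%/12 = 2.28333% = 0.0228333.
Each month: B ← B·(1+r) − $962.00.
Month 1: interest $541.04; balance after payment $23,274.04.
Month 2: interest $531.42; balance after payment $22,843.46.
Month 3: interest $521.59; balance after payment $22,403.05.
Month 4: interest $511.54; balance after payment $21,952.59.

$21,952.59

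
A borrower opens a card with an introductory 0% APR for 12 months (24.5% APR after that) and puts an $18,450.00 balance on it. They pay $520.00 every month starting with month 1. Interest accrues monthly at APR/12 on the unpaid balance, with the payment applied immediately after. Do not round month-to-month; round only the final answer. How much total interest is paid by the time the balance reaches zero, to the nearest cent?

Promo months 1–12 at r₀ = 0%/12 = 0; months 13+ at r₁ = 24.5%/12 = 0.0204167.
After month 12 (no interest yet): B = $18,450.00 − 12·$520.00 = $12,210.00.
Then at r₁ with $520.00/mo: n₂ = −ln(1 − r₁·B/P)/ln(1+r₁) ≈ 32.30 → 33 more payments.
Total paid = 44·$520.00 + $155.94 = $23,035.94; interest = $23,035.94 − $18,450.00 = $4,585.94.

$4,585.94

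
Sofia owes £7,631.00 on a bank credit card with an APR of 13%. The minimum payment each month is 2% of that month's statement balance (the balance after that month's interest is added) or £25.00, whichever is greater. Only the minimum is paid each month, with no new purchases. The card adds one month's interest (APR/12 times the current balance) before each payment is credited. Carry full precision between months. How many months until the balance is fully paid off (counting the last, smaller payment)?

Monthly rate r = 13%/12 = 1.08333% = 0.0108333.
While 2% of the post-interest balance exceeds £25.00, each month B ← (B·(1+r))·(1 − 0.02), i.e. B shrinks by the factor (1+r)·0.98 = 0.99062.
This holds for months 1–194. Entering month 195 the balance is £1,225.39; 2% of the post-interest balance is now below £25.00, so the flat £25.00 minimum applies from here.
From month 195 a fixed £25.00 at rate r clears £1,225.39 in 71 more payments. Total: 194 + 71 = 265 months.

265 months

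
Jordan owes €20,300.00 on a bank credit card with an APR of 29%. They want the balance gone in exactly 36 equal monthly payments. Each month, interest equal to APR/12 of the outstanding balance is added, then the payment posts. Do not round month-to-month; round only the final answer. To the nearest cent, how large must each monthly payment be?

Monthly rate r = 29%/12 = 2.41667% = 0.0241667.
Level-payment amortization: P = B₀·r / (1 − (1+r)^(−n)) = 20300.00·0.0241667 / (1 − 1.02417^(−36)).
Denominator 1 − (1+r)^(−36) = 0.576691417.
P = 490.583 / 0.576691417 ≈ 850.69.

€850.69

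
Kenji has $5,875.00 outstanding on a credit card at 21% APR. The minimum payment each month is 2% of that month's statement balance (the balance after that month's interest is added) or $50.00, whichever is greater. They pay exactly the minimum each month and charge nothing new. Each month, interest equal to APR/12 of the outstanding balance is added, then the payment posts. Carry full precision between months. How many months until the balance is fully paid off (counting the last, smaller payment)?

Monthly rate r = 21%/12 = 1.75% = 0.0175.
While 2% of the post-interest balance exceeds $50.00, each month B ← (B·(1+r))·(1 − 0.02), i.e. B shrinks by the factor (1+r)·0.98 = 0.99715.
This holds for months 1–306. Entering month 307 the balance is $2,453.12; 2% of the post-interest balance is now below $50.00, so the flat $50.00 minimum applies from here.
From month 307 a fixed $50.00 at rate r clears $2,453.12 in 113 more payments. Total: 306 + 113 = 419 months.

419 months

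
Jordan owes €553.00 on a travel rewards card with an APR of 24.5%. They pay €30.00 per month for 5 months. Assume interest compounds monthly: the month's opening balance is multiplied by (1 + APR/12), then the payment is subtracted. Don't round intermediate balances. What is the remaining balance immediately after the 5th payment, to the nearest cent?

Monthly rate r = 24.5%/12 = 2.04167% = 0.0204167.
Each month: B ← B·(1+r) − €30.00.
Month 1: interest €11.29; balance after payment €534.29.
Month 2: interest €10.91; balance after payment €515.20.
Month 3: interest €10.52; balance after payment €495.72.
Month 4: interest €10.12; balance after payment €475.84.
Month 5: interest €9.72; balance after payment €455.55.

€455.55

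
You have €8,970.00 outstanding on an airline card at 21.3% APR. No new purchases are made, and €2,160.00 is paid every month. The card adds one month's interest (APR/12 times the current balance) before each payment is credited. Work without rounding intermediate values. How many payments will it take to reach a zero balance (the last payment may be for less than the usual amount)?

Monthly rate r = 21.3%/12 = 1.775% = 0.01775.
Recurrence: B ← B·(1+r) − €2,160.00.
Month 1: interest €159.22; balance after payment €6,969.22.
Month 2: interest €123.70; balance after payment €4,932.92.
Month 3: interest €87.56; balance after payment €2,860.48.
Month 4: interest €50.77; balance after payment €751.25.
Month 5: interest €13.33; balance after payment €0.00.

5 payments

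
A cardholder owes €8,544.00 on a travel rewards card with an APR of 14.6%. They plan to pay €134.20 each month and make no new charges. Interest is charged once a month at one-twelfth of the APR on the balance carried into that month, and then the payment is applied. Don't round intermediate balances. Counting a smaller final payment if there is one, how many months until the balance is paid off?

124 months

Monthly rate r = 14.6%/12 = 1.21667% = 0.0121667.
Recurrence: B ← B·(1+r) − €134.20.
Month 1: interest €103.95; balance after payment €8,513.75.
Month 2: interest €103.58; balance after payment €8,483.14.
Closed form: n = −ln(1 − rB₀/P)/ln(1+r) = −ln(0.22539)/ln(1.01217) ≈ 123.201, so the balance reaches zero during payment 124.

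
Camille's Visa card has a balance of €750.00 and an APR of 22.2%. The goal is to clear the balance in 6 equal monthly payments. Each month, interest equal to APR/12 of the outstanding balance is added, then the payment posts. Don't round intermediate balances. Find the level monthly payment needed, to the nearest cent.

€133.22

Monthly rate r = 22.2%/12 = 1.85% = 0.0185.
Level-payment amortization: P = B₀·r / (1 − (1+r)^(−n)) = 750.00·0.0185 / (1 − 1.0185^(−6)).
Denominator 1 − (1+r)^(−6) = 0.10415309.
P = 13.875 / 0.10415309 ≈ 133.22.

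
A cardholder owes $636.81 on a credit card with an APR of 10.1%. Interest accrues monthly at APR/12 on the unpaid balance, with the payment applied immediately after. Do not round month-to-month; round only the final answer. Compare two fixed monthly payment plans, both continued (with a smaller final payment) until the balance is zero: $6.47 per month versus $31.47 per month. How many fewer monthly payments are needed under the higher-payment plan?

188 fewer payments

Monthly rate r = 10.1%/12 = 0.841667% = 0.00841667.
At $6.47/mo: n = ⌈−ln(1 − rB₀/P)/ln(1+r)⌉ = 211 payments (last $1.97); total interest = total paid − $636.81 = $723.86.
At $31.47/mo: 23 payments (last $8.73); total interest $64.26.
Payments saved = 211 − 23 = 188.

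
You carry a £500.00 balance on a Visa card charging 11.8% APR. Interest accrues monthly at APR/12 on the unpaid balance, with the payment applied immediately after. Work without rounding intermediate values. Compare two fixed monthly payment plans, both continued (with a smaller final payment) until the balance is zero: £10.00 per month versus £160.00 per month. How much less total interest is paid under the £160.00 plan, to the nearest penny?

Monthly rate r = 11.8%/12 = 0.983333% = 0.00983333.
At £10.00/mo: n = ⌈−ln(1 − rB₀/P)/ln(1+r)⌉ = 70 payments (last £1.47); total interest = total paid − £500.00 = £191.47.
At £160.00/mo: 4 payments (last £30.46); total interest £10.46.
Interest saved = £191.47 − £10.46 = £181.01.

£181.01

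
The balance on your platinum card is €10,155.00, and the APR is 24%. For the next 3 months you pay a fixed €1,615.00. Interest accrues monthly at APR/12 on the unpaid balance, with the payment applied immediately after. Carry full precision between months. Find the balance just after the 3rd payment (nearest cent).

Monthly rate r = 24%/12 = 2% = 0.02.
Each month: B ← B·(1+r) − €1,615.00.
Month 1: interest €203.10; balance after payment €8,743.10.
Month 2: interest €174.86; balance after payment €7,302.96.
Month 3: interest €146.06; balance after payment €5,834.02.

€5,834.02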